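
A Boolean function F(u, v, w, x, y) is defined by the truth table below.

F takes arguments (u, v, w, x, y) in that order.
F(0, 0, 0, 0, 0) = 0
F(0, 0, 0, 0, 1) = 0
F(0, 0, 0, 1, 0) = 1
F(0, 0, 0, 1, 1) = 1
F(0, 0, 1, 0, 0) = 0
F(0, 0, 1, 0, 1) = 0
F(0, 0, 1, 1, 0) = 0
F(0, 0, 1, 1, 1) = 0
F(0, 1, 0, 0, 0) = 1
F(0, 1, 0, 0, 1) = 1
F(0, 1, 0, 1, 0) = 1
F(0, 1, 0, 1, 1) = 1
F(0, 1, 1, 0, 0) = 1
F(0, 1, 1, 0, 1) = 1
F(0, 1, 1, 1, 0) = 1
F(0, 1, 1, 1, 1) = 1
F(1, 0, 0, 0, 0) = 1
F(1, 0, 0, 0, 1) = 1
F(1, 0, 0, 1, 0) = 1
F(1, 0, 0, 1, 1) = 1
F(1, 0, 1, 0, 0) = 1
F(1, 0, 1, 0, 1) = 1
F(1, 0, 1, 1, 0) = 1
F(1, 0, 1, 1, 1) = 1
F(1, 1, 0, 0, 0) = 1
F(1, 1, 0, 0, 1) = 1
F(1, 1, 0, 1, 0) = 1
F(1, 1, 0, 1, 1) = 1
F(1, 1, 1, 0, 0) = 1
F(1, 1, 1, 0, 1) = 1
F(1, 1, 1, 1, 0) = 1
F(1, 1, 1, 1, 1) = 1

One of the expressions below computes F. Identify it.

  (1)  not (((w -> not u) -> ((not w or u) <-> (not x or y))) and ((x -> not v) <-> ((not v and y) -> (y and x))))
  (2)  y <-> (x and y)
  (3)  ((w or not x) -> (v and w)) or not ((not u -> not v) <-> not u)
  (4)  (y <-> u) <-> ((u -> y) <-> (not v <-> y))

(1) fails at (0,0,0,0,1): the formula yields 1, F is 0.
(2) fails at (0,0,0,0,0): the formula yields 1, F is 0.
(4) fails at (0,0,0,1,0): the formula yields 0, F is 1.
(3) is the remaining candidate, and it agrees with F on all 32 inputs.

3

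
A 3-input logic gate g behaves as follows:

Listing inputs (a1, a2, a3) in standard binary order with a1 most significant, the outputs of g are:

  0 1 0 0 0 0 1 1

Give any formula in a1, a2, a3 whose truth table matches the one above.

The 1-rows are (0,0,1), (1,1,0), (1,1,1). Each contributes one minterm — ¬a1·¬a2·a3; a1·a2·¬a3; a1·a2·a3 — and their disjunction is a sum-of-products form of g.

g(a1, a2, a3) = (((~a1 & ~a2) & a3) | ((a1 & a2) & ~a3)) | ((a1 & a2) & a3)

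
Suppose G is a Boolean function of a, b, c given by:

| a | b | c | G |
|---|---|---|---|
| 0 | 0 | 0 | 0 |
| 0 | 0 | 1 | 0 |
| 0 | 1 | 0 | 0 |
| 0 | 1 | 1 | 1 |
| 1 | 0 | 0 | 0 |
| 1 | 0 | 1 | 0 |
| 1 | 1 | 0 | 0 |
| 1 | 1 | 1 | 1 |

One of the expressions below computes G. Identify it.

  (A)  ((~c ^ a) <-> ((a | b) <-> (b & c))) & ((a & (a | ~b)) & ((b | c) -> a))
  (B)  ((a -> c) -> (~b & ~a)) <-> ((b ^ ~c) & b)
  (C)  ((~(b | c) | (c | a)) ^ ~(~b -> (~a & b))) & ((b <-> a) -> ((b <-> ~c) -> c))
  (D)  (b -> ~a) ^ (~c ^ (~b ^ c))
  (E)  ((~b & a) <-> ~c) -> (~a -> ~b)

(A) disagrees with G on (0,1,1) (formula → 0, table → 1); rule it out.
(B) disagrees with G on (0,1,0) (formula → 1, table → 0); rule it out.
(D) disagrees with G on (0,0,0) (formula → 1, table → 0); rule it out.
(E) disagrees with G on (0,0,0) (formula → 1, table → 0); rule it out.
Only (C) survives; checking it on all 8 rows confirms it matches G.

C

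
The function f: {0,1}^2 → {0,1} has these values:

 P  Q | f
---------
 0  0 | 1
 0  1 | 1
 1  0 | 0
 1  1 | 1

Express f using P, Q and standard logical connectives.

This is P → Q (false only at 1,0).

f(P, Q) = P → Q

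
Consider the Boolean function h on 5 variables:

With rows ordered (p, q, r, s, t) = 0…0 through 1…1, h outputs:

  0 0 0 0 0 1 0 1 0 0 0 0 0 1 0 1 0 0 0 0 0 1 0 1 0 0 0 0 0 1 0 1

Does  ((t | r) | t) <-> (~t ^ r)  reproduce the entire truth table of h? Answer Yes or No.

Test each input against both h and the formula:
  p=0, q=0, r=0, s=0, t=0: formula gives 0, h = 0 ✓
  p=0, q=0, r=0, s=0, t=1: formula gives 0, h = 0 ✓
  p=0, q=0, r=0, s=1, t=0: formula gives 0, h = 0 ✓
  p=0, q=0, r=0, s=1, t=1: formula gives 0, h = 0 ✓
  … (the remaining 28 rows also agree.)
All 32 rows match — the expression computes h exactly.

Yes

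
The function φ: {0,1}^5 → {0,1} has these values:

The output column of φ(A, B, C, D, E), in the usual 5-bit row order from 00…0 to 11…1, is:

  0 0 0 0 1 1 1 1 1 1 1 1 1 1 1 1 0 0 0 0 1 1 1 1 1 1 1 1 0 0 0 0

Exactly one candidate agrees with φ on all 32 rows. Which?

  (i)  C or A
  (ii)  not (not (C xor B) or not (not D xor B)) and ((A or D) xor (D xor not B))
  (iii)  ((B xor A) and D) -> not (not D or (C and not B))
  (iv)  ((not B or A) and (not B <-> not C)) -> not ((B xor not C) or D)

(i): at (0,1,0,0,0) it gives 0, but φ = 1 — eliminated.
(ii): at (0,0,1,1,0) it gives 0, but φ = 1 — eliminated.
(iii): at (0,0,0,0,0) it gives 1, but φ = 0 — eliminated.
(iv) is the remaining candidate, and it agrees with φ on all 32 inputs.

iv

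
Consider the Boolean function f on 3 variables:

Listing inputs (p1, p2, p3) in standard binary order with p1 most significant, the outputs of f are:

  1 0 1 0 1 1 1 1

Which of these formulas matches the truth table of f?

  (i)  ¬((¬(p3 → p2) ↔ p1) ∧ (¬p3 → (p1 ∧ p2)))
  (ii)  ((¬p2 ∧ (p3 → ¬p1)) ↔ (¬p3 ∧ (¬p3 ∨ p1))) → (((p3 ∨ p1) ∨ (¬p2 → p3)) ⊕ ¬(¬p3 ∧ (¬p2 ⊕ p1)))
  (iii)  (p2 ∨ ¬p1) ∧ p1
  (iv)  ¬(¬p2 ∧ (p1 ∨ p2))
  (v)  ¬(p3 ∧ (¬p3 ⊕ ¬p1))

v

(i) fails at (0,0,1): the formula yields 1, f is 0.
(ii) fails at (0,0,0): the formula yields 0, f is 1.
(iii) fails at (0,0,0): the formula yields 0, f is 1.
(iv) fails at (0,0,1): the formula yields 1, f is 0.
Only (v) survives; checking it on all 8 rows confirms it matches f.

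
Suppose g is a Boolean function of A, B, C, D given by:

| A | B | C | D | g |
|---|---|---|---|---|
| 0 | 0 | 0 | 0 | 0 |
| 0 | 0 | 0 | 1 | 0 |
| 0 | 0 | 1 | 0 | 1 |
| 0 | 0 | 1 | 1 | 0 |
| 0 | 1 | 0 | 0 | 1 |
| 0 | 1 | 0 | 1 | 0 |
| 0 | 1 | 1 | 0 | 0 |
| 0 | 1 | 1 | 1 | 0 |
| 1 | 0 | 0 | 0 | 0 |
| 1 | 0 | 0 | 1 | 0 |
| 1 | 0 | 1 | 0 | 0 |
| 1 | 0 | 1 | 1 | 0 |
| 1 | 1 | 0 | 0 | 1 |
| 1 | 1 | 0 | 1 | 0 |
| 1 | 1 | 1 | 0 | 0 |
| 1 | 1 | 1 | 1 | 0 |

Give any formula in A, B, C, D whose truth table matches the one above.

g=1 on 3 inputs: (0,0,1,0), (0,1,0,0), (1,1,0,0). Reading each as a conjunction of literals (¬A·¬B·C·¬D, ¬A·B·¬C·¬D, A·B·¬C·¬D) and taking the OR gives the canonical DNF.

g(A, B, C, D) = ((((A' · B') · C) · D') + (((A' · B) · C') · D')) + (((A · B) · C') · D')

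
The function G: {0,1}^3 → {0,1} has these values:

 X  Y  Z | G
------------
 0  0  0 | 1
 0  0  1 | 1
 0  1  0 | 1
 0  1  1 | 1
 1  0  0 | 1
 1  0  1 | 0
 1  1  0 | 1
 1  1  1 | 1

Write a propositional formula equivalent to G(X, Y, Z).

G(X, Y, Z) = ¬((X ∧ ¬Y) ∧ Z)

G is 0 on exactly one input, (1,0,1), whose minterm is X·¬Y·Z. So G is the negation of that single conjunction.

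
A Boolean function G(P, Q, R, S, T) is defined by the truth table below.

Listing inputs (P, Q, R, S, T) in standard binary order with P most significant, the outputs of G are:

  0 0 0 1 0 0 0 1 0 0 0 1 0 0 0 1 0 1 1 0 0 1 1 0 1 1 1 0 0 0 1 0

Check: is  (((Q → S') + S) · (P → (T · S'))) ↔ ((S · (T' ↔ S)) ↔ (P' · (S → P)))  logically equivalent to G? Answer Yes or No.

Check the formula against G row by row:
  P=0, Q=0, R=0, S=0, T=0: formula gives 0, G = 0 ✓
  P=0, Q=0, R=0, S=0, T=1: formula gives 0, G = 0 ✓
  P=0, Q=0, R=0, S=1, T=0: formula gives 0, G = 0 ✓
  P=0, Q=0, R=0, S=1, T=1: formula gives 1, G = 1 ✓
  …
  P=1, Q=1, R=0, S=0, T=0: formula gives 0, but G = 1 ✗
Row (1,1,0,0,0) is a counterexample, so the formula is not equivalent to G.

No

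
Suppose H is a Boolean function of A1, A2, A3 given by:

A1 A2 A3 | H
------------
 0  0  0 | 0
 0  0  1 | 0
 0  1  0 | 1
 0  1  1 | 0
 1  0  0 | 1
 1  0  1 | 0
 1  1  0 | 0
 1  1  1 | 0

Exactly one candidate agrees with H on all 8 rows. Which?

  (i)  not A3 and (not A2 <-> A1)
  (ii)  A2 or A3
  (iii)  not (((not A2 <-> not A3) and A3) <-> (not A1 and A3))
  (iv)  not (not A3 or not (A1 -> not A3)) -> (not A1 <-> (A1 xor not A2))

i

(ii) fails at (0,0,1): the formula yields 1, H is 0.
(iii) fails at (0,0,1): the formula yields 1, H is 0.
(iv) fails at (0,0,0): the formula yields 1, H is 0.
Only (i) survives; checking it on all 8 rows confirms it matches H.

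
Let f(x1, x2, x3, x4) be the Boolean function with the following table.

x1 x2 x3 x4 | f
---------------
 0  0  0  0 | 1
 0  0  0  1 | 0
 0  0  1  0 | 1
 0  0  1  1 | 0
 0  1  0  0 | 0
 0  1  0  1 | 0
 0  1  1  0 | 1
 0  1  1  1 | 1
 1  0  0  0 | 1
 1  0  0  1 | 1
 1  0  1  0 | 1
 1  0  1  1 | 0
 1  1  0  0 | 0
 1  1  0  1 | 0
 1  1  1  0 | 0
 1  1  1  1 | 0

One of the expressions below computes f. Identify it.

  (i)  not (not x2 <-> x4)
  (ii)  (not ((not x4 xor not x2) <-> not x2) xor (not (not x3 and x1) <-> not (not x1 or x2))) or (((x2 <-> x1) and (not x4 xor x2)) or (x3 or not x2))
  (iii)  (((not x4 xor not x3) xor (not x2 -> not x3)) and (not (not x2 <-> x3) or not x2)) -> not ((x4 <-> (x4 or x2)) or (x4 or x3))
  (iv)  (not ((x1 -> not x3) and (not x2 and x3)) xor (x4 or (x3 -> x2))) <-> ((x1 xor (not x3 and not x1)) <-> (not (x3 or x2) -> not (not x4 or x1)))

(i): at (0,1,0,1) it gives 1, but f = 0 — eliminated.
(ii): at (0,0,0,1) it gives 1, but f = 0 — eliminated.
(iii): at (0,0,0,0) it gives 0, but f = 1 — eliminated.
(iv) is the remaining candidate, and it agrees with f on all 16 inputs.

iv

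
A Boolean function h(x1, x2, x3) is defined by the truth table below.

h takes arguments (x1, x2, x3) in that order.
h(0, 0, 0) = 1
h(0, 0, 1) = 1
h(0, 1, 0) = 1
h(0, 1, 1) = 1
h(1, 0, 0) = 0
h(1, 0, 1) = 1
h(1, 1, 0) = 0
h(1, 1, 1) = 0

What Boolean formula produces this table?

h is 0 on only 3 rows — (1,0,0), (1,1,0), (1,1,1). Writing each as a minterm (x1·¬x2·¬x3, x1·x2·¬x3, x1·x2·x3) and OR-ing them characterizes exactly where h=0, so h is the negation of that disjunction.

h(x1, x2, x3) = not ((((x1 and not x2) and not x3) or ((x1 and x2) and not x3)) or ((x1 and x2) and x3))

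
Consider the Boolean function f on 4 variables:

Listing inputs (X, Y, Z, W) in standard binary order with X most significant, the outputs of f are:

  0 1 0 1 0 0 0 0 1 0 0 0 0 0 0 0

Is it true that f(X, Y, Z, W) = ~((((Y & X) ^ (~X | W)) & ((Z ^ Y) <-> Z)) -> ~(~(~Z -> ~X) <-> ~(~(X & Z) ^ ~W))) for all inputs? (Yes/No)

No

Test each input against both f and the formula:
  X=0, Y=0, Z=0, W=0: formula gives 0, f = 0 ✓
  X=0, Y=0, Z=0, W=1: formula gives 1, f = 1 ✓
  X=0, Y=0, Z=1, W=0: formula gives 0, f = 0 ✓
  X=0, Y=0, Z=1, W=1: formula gives 1, f = 1 ✓
  …
  X=1, Y=0, Z=0, W=0: formula gives 0, but f = 1 ✗
Since they disagree at (1,0,0,0), the expression is not a correct formula for f.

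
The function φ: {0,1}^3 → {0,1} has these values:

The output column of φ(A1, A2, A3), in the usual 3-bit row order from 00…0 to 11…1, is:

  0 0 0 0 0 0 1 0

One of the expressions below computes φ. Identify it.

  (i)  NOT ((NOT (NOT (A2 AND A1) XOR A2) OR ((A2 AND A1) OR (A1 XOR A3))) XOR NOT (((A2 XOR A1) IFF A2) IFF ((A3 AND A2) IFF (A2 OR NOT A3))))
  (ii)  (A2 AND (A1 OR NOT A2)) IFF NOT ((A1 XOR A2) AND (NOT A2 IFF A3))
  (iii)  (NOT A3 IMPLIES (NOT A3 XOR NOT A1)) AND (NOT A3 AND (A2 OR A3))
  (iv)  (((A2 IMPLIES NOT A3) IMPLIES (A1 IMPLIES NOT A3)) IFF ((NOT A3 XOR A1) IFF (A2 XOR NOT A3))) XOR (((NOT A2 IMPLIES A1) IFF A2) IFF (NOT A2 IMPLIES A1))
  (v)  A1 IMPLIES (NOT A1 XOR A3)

(i) fails at (0,1,0): the formula yields 1, φ is 0.
(ii) fails at (0,1,0): the formula yields 1, φ is 0.
(iv) fails at (0,0,0): the formula yields 1, φ is 0.
(v) fails at (0,0,0): the formula yields 1, φ is 0.
(iii) is the remaining candidate, and it agrees with φ on all 8 inputs.

iii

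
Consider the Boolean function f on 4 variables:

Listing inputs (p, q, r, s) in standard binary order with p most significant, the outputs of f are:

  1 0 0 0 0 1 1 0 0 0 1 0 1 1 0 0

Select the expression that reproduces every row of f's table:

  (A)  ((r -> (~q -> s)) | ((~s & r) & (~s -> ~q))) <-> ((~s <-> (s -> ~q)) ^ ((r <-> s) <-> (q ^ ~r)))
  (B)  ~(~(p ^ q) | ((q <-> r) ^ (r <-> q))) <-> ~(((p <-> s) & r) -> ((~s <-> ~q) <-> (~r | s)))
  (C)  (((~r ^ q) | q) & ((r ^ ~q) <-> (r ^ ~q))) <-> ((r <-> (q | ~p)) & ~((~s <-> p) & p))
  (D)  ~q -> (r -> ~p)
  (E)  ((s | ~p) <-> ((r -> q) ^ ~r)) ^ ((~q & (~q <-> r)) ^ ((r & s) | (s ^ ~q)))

E

(A): at (0,0,0,0) it gives 0, but f = 1 — eliminated.
(B): at (0,0,0,1) it gives 1, but f = 0 — eliminated.
(C): at (0,0,0,0) it gives 0, but f = 1 — eliminated.
(D): at (0,0,0,1) it gives 1, but f = 0 — eliminated.
That leaves (E). Evaluating it on every row reproduces the table of f exactly.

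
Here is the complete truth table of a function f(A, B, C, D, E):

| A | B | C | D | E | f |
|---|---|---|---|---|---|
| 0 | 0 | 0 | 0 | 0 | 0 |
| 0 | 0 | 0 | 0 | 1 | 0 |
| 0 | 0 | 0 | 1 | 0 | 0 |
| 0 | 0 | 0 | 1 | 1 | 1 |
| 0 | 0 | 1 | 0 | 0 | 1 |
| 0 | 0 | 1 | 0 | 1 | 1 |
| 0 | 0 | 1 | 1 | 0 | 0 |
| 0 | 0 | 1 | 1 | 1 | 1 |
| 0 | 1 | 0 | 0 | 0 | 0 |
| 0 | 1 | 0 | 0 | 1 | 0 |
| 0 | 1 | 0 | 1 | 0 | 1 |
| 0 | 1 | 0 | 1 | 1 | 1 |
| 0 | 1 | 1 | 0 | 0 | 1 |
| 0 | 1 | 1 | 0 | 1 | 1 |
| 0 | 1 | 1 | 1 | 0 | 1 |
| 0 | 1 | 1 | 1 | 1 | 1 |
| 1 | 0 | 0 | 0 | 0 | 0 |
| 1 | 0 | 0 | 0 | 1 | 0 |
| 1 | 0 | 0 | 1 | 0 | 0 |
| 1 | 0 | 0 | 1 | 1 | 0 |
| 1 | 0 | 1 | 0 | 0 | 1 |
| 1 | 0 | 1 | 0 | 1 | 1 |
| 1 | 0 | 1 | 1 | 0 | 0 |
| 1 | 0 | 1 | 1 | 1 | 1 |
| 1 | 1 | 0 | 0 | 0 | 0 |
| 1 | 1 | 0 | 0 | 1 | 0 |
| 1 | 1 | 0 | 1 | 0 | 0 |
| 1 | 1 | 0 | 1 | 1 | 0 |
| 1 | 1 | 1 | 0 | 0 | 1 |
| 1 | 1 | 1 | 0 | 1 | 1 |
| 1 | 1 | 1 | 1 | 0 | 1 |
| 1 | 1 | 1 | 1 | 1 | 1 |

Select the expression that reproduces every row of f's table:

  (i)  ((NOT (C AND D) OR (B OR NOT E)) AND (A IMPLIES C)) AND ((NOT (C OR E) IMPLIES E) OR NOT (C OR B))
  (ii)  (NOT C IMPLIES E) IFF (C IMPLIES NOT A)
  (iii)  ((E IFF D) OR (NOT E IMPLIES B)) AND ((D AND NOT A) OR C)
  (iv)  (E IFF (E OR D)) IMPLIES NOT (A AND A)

iii

(i) disagrees with f on (0,0,0,0,0) (formula → 1, table → 0); rule it out.
(ii) disagrees with f on (0,0,0,0,1) (formula → 1, table → 0); rule it out.
(iv) disagrees with f on (0,0,0,0,0) (formula → 1, table → 0); rule it out.
That leaves (iii). Evaluating it on every row reproduces the table of f exactly.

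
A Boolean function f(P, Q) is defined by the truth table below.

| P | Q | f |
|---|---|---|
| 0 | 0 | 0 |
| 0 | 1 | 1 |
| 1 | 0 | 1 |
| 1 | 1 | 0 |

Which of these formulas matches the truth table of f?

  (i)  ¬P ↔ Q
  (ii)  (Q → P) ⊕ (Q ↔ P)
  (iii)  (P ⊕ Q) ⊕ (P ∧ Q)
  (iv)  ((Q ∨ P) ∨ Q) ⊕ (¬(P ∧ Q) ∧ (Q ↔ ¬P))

(ii): at (0,1) it gives 0, but f = 1 — eliminated.
(iii): at (1,1) it gives 1, but f = 0 — eliminated.
(iv): at (0,1) it gives 0, but f = 1 — eliminated.
That leaves (i). Evaluating it on every row reproduces the table of f exactly.

i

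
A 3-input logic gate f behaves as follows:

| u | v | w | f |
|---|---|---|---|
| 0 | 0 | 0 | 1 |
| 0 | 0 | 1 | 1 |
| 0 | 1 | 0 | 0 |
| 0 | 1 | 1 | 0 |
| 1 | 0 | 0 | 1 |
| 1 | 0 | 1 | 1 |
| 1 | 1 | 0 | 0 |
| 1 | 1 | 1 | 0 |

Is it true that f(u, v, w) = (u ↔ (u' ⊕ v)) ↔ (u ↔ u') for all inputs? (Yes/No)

Evaluate (u ↔ (u' ⊕ v)) ↔ (u ↔ u') on each row and compare to f:
  u=0, v=0, w=0: formula gives 1, f = 1 ✓
  u=0, v=0, w=1: formula gives 1, f = 1 ✓
  u=0, v=1, w=0: formula gives 0, f = 0 ✓
  u=0, v=1, w=1: formula gives 0, f = 0 ✓
  u=1, v=0, w=0: formula gives 1, f = 1 ✓
  … (the remaining 3 rows also agree.)
Every row agrees, so the formula is equivalent.

Yes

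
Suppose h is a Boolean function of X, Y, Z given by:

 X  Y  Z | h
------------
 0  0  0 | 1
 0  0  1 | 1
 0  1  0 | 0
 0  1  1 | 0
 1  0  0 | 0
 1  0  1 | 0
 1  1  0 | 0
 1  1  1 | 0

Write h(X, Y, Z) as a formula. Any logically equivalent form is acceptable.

h=1 on 2 inputs: (0,0,0), (0,0,1). Reading each as a conjunction of literals (¬X·¬Y·¬Z, ¬X·¬Y·Z) and taking the OR gives the canonical DNF.

h(X, Y, Z) = ((NOT X AND NOT Y) AND NOT Z) OR ((NOT X AND NOT Y) AND Z)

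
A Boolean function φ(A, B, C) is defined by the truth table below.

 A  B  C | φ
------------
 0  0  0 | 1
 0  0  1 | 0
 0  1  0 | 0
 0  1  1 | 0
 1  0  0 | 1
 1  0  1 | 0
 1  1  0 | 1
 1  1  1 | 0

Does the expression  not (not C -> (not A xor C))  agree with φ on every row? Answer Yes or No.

No

Evaluate not (not C -> (not A xor C)) on each row and compare to φ:
  A=0, B=0, C=0: formula gives 0, but φ = 1 ✗
Row (0,0,0) is a counterexample, so the formula is not equivalent to φ.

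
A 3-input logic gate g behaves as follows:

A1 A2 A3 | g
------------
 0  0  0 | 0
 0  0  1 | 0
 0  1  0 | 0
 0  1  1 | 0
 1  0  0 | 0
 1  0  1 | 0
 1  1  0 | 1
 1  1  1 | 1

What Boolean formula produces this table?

g(A1, A2, A3) = ((A1 & A2) & ~A3) | ((A1 & A2) & A3)

The 1-rows are (1,1,0), (1,1,1). Each contributes one minterm — A1·A2·¬A3; A1·A2·A3 — and their disjunction is a sum-of-products form of g.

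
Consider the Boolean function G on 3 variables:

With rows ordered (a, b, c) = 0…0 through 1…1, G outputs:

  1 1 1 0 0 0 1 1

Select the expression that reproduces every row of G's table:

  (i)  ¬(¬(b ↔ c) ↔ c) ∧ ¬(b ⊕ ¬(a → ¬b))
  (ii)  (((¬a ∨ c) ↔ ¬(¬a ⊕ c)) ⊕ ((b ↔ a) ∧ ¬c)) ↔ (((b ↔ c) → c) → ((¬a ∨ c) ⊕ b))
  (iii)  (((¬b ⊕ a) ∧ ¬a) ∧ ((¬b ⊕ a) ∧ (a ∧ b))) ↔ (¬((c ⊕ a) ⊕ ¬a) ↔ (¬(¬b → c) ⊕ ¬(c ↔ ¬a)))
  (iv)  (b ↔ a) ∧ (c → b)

(i): at (0,0,0) it gives 0, but G = 1 — eliminated.
(iii): at (0,0,0) it gives 0, but G = 1 — eliminated.
(iv): at (0,0,1) it gives 0, but G = 1 — eliminated.
(ii) is the remaining candidate, and it agrees with G on all 8 inputs.

ii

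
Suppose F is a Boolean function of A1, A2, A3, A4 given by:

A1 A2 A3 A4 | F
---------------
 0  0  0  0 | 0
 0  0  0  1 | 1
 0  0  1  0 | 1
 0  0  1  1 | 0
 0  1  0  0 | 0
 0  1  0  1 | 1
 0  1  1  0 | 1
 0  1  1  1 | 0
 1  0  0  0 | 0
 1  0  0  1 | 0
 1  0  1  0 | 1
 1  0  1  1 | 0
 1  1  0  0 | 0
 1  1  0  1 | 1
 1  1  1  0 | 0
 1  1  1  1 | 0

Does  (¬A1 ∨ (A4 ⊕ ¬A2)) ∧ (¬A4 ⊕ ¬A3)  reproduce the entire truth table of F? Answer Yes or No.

Yes

Evaluate (¬A1 ∨ (A4 ⊕ ¬A2)) ∧ (¬A4 ⊕ ¬A3) on each row and compare to F:
  A1=0, A2=0, A3=0, A4=0: formula gives 0, F = 0 ✓
  A1=0, A2=0, A3=0, A4=1: formula gives 1, F = 1 ✓
  A1=0, A2=0, A3=1, A4=0: formula gives 1, F = 1 ✓
  A1=0, A2=0, A3=1, A4=1: formula gives 0, F = 0 ✓
  … (the remaining 12 rows also agree.)
All 16 rows match — the expression computes F exactly.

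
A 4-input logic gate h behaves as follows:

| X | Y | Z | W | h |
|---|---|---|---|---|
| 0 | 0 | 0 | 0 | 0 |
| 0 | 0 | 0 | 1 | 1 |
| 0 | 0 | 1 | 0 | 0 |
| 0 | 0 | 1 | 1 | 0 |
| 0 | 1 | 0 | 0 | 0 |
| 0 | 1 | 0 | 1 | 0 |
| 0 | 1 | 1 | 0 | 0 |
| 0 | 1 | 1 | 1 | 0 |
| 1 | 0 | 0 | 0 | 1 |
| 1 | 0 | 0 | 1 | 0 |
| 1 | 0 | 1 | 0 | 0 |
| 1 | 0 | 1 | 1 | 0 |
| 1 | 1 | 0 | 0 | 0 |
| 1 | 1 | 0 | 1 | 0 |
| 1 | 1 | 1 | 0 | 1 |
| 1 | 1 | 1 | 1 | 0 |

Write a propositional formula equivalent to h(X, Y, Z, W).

Collect the rows where h=1 — (0,0,0,1), (1,0,0,0), (1,1,1,0) — and write one minterm per row: ¬X·¬Y·¬Z·W, X·¬Y·¬Z·¬W, X·Y·Z·¬W. Their union (logical OR) reproduces the table exactly.

h(X, Y, Z, W) = ((((not X and not Y) and not Z) and W) or (((X and not Y) and not Z) and not W)) or (((X and Y) and Z) and not W)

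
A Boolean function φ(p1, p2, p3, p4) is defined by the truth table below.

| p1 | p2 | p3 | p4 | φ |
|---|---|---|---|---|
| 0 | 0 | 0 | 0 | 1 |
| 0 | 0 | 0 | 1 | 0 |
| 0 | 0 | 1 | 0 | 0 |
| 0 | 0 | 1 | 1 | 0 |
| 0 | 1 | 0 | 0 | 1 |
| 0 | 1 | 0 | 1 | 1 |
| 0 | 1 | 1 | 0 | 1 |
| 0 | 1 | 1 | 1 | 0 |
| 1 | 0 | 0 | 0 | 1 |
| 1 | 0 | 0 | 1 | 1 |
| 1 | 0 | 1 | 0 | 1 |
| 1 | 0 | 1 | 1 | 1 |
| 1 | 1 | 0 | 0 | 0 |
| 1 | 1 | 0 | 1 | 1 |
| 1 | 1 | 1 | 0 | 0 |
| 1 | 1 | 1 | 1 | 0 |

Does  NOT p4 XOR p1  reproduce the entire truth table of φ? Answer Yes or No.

No

Evaluate NOT p4 XOR p1 on each row and compare to φ:
  p1=0, p2=0, p3=0, p4=0: formula gives 1, φ = 1 ✓
  p1=0, p2=0, p3=0, p4=1: formula gives 0, φ = 0 ✓
  p1=0, p2=0, p3=1, p4=0: formula gives 1, but φ = 0 ✗
Since they disagree at (0,0,1,0), the expression is not a correct formula for φ.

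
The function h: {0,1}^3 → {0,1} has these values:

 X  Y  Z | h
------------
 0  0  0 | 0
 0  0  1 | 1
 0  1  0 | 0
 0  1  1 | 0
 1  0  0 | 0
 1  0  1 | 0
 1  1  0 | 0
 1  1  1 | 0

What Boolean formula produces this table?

h(X, Y, Z) = (¬X ∧ ¬Y) ∧ Z

h is 1 on exactly one input, (0,0,1), whose minterm is ¬X·¬Y·Z. So h is just that conjunction.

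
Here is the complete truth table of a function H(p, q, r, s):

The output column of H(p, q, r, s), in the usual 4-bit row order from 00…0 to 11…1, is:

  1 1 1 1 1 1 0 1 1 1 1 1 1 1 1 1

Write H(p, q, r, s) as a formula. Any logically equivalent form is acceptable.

H(p, q, r, s) = NOT (((NOT p AND q) AND r) AND NOT s)

H is 0 on exactly one input, (0,1,1,0), whose minterm is ¬p·q·r·¬s. So H is the negation of that single conjunction.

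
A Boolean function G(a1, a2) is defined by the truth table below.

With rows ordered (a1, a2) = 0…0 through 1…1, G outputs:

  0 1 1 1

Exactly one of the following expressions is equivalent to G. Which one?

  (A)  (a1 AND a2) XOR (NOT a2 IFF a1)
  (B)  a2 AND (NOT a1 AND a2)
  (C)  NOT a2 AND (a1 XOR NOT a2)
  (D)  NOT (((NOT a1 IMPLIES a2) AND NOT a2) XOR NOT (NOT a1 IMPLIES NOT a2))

(B) fails at (1,0): the formula yields 0, G is 1.
(C) fails at (0,0): the formula yields 1, G is 0.
(D) fails at (0,0): the formula yields 1, G is 0.
Only (A) survives; checking it on all 4 rows confirms it matches G.

A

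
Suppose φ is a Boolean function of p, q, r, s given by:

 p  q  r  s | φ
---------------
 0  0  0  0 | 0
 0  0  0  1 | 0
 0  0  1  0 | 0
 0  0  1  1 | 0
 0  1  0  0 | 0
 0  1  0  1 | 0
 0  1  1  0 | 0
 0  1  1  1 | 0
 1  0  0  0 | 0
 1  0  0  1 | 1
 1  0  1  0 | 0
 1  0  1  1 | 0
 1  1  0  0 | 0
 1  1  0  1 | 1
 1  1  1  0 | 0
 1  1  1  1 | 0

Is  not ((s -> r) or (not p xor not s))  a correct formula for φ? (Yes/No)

Check the formula against φ row by row:
  p=0, q=0, r=0, s=0: formula gives 0, φ = 0 ✓
  p=0, q=0, r=0, s=1: formula gives 0, φ = 0 ✓
  p=0, q=0, r=1, s=0: formula gives 0, φ = 0 ✓
  p=0, q=0, r=1, s=1: formula gives 0, φ = 0 ✓
  … (the remaining 12 rows also agree.)
All 16 rows match — the expression computes φ exactly.

Yes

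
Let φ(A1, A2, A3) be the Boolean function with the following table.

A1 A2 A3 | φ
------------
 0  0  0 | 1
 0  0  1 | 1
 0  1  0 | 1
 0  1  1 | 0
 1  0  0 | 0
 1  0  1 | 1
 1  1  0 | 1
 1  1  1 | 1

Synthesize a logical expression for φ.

The 0-rows are (0,1,1), (1,0,0). Take each as a conjunction (¬A1·A2·A3, A1·¬A2·¬A3), form their disjunction, and complement — that gives a formula that is 1 everywhere φ is.

φ(A1, A2, A3) = NOT (((NOT A1 AND A2) AND A3) OR ((A1 AND NOT A2) AND NOT A3))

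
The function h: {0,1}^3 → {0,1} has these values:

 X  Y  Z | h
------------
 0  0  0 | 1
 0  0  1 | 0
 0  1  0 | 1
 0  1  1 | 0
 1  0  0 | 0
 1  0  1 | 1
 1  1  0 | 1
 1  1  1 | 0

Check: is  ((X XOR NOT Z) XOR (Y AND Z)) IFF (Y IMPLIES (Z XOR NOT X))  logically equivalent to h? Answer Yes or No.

Yes

Check the formula against h row by row:
  X=0, Y=0, Z=0: formula gives 1, h = 1 ✓
  X=0, Y=0, Z=1: formula gives 0, h = 0 ✓
  X=0, Y=1, Z=0: formula gives 1, h = 1 ✓
  X=0, Y=1, Z=1: formula gives 0, h = 0 ✓
  X=1, Y=0, Z=0: formula gives 0, h = 0 ✓
  …and likewise for the remaining 3 rows.
Every row agrees, so the formula is equivalent.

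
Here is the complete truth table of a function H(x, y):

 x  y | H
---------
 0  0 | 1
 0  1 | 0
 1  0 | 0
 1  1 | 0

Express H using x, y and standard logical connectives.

The output is 1 only when every input is 0 — NOR of all inputs.

H(x, y) = NOT (x OR y)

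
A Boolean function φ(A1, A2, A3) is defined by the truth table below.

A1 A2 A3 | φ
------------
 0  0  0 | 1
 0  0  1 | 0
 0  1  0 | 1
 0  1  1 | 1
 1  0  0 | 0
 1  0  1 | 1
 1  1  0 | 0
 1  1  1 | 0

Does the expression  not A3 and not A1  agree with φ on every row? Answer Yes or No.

Check the formula against φ row by row:
  A1=0, A2=0, A3=0: formula gives 1, φ = 1 ✓
  A1=0, A2=0, A3=1: formula gives 0, φ = 0 ✓
  A1=0, A2=1, A3=0: formula gives 1, φ = 1 ✓
  A1=0, A2=1, A3=1: formula gives 0, but φ = 1 ✗
Since they disagree at (0,1,1), the expression is not a correct formula for φ.

No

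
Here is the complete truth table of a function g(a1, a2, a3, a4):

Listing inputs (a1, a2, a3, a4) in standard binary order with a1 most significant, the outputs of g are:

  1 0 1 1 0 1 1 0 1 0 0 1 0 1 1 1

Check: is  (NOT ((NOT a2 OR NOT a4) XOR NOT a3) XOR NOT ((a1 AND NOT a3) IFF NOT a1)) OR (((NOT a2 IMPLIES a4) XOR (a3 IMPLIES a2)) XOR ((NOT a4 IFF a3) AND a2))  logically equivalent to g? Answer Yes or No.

Evaluate (NOT ((NOT a2 OR NOT a4) XOR NOT a3) XOR NOT ((a1 AND NOT a3) IFF NOT a1)) OR (((NOT a2 IMPLIES a4) XOR (a3 IMPLIES a2)) XOR ((NOT a4 IFF a3) AND a2)) on each row and compare to g:
  a1=0, a2=0, a3=0, a4=0: formula gives 1, g = 1 ✓
  a1=0, a2=0, a3=0, a4=1: formula gives 0, g = 0 ✓
  a1=0, a2=0, a3=1, a4=0: formula gives 1, g = 1 ✓
  a1=0, a2=0, a3=1, a4=1: formula gives 1, g = 1 ✓
  … (the remaining 12 rows also agree.)
All 16 rows match — the expression computes g exactly.

Yes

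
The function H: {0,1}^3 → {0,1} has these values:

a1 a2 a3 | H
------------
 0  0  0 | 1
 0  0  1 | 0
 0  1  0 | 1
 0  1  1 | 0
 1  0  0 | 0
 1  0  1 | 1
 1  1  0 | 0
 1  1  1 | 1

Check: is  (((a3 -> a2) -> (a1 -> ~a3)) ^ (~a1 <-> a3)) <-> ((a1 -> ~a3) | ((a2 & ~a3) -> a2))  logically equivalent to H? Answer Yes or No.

No

Test each input against both H and the formula:
  a1=0, a2=0, a3=0: formula gives 1, H = 1 ✓
  a1=0, a2=0, a3=1: formula gives 0, H = 0 ✓
  a1=0, a2=1, a3=0: formula gives 1, H = 1 ✓
  a1=0, a2=1, a3=1: formula gives 0, H = 0 ✓
  a1=1, a2=0, a3=0: formula gives 0, H = 0 ✓
  …
  a1=1, a2=1, a3=1: formula gives 0, but H = 1 ✗
Since they disagree at (1,1,1), the expression is not a correct formula for H.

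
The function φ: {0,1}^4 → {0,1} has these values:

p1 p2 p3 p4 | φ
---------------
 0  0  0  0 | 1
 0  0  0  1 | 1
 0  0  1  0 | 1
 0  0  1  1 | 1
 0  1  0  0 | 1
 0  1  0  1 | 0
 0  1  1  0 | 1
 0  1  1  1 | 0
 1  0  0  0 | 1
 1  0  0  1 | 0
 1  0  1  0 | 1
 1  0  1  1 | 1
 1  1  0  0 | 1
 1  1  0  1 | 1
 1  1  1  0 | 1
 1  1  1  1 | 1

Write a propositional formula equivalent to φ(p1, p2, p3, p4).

There are just 3 zero rows: (0,1,0,1), (0,1,1,1), (1,0,0,1). Their minterms are ¬p1·p2·¬p3·p4, ¬p1·p2·p3·p4, p1·¬p2·¬p3·p4; the OR of those covers precisely the 0-outputs, and negating it yields φ.

φ(p1, p2, p3, p4) = NOT (((((NOT p1 AND p2) AND NOT p3) AND p4) OR (((NOT p1 AND p2) AND p3) AND p4)) OR (((p1 AND NOT p2) AND NOT p3) AND p4))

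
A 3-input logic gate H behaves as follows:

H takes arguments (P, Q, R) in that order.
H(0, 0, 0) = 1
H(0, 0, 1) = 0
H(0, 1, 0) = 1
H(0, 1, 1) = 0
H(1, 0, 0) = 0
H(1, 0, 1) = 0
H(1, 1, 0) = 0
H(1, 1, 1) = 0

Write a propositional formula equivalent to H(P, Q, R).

Collect the rows where H=1 — (0,0,0), (0,1,0) — and write one minterm per row: ¬P·¬Q·¬R, ¬P·Q·¬R. Their union (logical OR) reproduces the table exactly.

H(P, Q, R) = ((~P & ~Q) & ~R) | ((~P & Q) & ~R)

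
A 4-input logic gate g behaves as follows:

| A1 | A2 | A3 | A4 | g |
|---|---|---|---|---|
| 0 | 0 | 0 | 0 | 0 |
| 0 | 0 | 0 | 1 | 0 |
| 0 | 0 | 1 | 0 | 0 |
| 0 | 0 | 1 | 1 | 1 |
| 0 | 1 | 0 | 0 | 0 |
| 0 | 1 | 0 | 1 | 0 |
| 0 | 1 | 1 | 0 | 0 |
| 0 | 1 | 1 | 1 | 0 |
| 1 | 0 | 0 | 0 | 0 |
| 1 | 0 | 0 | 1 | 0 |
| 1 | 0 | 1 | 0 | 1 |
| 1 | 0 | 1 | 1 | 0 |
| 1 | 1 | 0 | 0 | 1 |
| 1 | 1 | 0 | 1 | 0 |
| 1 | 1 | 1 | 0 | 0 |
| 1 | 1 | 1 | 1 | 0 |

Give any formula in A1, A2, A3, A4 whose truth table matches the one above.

g=1 on 3 inputs: (0,0,1,1), (1,0,1,0), (1,1,0,0). Reading each as a conjunction of literals (¬A1·¬A2·A3·A4, A1·¬A2·A3·¬A4, A1·A2·¬A3·¬A4) and taking the OR gives the canonical DNF.

g(A1, A2, A3, A4) = ((((NOT A1 AND NOT A2) AND A3) AND A4) OR (((A1 AND NOT A2) AND A3) AND NOT A4)) OR (((A1 AND A2) AND NOT A3) AND NOT A4)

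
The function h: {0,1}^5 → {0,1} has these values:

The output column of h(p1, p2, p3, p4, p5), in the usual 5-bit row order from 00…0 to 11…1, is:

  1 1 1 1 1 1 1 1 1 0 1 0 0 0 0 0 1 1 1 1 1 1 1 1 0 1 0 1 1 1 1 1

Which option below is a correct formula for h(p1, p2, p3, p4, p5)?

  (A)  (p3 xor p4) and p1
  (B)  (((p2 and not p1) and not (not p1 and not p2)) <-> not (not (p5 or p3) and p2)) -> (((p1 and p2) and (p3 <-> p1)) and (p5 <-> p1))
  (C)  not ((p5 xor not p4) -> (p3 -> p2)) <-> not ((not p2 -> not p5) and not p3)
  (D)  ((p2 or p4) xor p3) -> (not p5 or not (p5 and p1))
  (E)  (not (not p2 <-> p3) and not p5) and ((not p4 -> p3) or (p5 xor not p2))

B

(A) fails at (0,0,0,0,0): the formula yields 0, h is 1.
(C) fails at (0,0,0,0,1): the formula yields 0, h is 1.
(D) fails at (0,1,0,0,1): the formula yields 1, h is 0.
(E) fails at (0,0,0,0,1): the formula yields 0, h is 1.
That leaves (B). Evaluating it on every row reproduces the table of h exactly.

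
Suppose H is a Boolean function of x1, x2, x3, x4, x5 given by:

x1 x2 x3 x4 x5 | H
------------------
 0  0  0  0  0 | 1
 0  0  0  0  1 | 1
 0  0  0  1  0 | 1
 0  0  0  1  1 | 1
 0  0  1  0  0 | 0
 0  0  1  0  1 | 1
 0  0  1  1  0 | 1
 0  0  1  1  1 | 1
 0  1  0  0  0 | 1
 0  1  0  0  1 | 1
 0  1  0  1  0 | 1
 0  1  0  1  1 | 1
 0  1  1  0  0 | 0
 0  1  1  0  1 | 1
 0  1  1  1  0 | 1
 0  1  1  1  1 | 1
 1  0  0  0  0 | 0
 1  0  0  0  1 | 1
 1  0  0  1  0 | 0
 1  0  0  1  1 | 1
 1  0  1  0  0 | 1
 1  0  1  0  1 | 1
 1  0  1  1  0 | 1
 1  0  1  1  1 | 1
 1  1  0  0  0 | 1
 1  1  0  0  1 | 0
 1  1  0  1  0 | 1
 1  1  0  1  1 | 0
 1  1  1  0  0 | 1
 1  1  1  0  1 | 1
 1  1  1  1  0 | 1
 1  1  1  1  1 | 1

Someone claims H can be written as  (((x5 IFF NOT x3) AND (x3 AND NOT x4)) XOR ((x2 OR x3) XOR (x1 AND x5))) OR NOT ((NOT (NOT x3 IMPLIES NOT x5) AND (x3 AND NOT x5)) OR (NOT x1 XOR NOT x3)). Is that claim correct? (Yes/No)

Test each input against both H and the formula:
  x1=0, x2=0, x3=0, x4=0, x5=0: formula gives 1, H = 1 ✓
  x1=0, x2=0, x3=0, x4=0, x5=1: formula gives 1, H = 1 ✓
  x1=0, x2=0, x3=0, x4=1, x5=0: formula gives 1, H = 1 ✓
  x1=0, x2=0, x3=0, x4=1, x5=1: formula gives 1, H = 1 ✓
  …and likewise for the remaining 28 rows.
No disagreement on any input; they are logically equivalent.

Yes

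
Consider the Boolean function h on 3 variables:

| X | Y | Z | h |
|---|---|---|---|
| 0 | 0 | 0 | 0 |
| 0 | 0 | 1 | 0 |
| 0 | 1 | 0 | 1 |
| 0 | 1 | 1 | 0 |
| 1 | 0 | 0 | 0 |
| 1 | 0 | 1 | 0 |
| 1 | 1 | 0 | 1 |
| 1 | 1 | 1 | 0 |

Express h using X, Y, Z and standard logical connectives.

The 1-rows are (0,1,0), (1,1,0). Each contributes one minterm — ¬X·Y·¬Z; X·Y·¬Z — and their disjunction is a sum-of-products form of h.

h(X, Y, Z) = ((NOT X AND Y) AND NOT Z) OR ((X AND Y) AND NOT Z)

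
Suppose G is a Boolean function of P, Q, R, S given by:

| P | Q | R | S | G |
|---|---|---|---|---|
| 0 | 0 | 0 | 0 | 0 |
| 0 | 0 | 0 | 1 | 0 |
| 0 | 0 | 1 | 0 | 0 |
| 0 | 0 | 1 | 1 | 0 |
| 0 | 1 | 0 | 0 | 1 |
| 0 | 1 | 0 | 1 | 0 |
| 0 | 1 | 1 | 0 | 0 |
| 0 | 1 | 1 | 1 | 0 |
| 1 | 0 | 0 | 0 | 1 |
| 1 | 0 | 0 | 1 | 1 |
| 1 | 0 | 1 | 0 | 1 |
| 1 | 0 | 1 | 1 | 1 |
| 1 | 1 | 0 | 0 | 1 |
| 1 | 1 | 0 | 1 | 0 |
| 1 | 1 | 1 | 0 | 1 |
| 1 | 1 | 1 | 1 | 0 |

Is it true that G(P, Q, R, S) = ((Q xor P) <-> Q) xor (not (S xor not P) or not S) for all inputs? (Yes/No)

No

Test each input against both G and the formula:
  P=0, Q=0, R=0, S=0: formula gives 0, G = 0 ✓
  P=0, Q=0, R=0, S=1: formula gives 0, G = 0 ✓
  P=0, Q=0, R=1, S=0: formula gives 0, G = 0 ✓
  P=0, Q=0, R=1, S=1: formula gives 0, G = 0 ✓
  P=0, Q=1, R=0, S=0: formula gives 0, but G = 1 ✗
Row (0,1,0,0) is a counterexample, so the formula is not equivalent to G.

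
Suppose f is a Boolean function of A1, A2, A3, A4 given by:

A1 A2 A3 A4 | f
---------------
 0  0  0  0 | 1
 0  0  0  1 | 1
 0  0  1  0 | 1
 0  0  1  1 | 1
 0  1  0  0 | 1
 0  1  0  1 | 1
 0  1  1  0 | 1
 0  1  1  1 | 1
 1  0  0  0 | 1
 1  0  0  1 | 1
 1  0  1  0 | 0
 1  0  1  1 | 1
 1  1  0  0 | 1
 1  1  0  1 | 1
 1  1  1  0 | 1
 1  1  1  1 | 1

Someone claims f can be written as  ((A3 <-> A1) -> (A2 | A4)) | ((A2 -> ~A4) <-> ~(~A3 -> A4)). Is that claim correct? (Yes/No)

Yes

Test each input against both f and the formula:
  A1=0, A2=0, A3=0, A4=0: formula gives 1, f = 1 ✓
  A1=0, A2=0, A3=0, A4=1: formula gives 1, f = 1 ✓
  A1=0, A2=0, A3=1, A4=0: formula gives 1, f = 1 ✓
  A1=0, A2=0, A3=1, A4=1: formula gives 1, f = 1 ✓
  … (the remaining 12 rows also agree.)
No disagreement on any input; they are logically equivalent.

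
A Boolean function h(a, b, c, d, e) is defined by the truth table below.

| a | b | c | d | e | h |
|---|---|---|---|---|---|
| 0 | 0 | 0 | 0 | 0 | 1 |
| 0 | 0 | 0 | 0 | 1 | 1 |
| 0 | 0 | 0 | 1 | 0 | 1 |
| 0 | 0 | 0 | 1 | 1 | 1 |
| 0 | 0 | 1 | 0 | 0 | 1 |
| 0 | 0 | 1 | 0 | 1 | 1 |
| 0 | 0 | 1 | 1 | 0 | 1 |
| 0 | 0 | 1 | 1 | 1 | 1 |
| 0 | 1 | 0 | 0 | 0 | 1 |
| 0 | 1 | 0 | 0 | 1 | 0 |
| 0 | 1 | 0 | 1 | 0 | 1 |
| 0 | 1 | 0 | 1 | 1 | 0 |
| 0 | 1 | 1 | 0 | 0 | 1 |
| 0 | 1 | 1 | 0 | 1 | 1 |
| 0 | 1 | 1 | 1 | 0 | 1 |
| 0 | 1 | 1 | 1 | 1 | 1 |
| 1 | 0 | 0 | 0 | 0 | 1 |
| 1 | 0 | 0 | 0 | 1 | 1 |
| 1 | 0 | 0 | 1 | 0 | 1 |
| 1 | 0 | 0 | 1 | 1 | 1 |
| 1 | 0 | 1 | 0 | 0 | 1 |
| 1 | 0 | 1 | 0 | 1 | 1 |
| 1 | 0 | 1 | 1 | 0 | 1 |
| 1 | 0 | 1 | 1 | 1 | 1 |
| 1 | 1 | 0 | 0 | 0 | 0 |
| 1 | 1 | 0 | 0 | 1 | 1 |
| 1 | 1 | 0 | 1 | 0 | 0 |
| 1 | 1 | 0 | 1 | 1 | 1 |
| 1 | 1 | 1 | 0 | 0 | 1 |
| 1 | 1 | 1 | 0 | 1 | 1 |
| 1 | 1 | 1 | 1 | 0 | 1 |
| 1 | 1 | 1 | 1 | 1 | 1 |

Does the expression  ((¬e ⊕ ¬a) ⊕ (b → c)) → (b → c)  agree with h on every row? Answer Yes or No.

Yes

Check the formula against h row by row:
  a=0, b=0, c=0, d=0, e=0: formula gives 1, h = 1 ✓
  a=0, b=0, c=0, d=0, e=1: formula gives 1, h = 1 ✓
  a=0, b=0, c=0, d=1, e=0: formula gives 1, h = 1 ✓
  a=0, b=0, c=0, d=1, e=1: formula gives 1, h = 1 ✓
  …and likewise for the remaining 28 rows.
No disagreement on any input; they are logically equivalent.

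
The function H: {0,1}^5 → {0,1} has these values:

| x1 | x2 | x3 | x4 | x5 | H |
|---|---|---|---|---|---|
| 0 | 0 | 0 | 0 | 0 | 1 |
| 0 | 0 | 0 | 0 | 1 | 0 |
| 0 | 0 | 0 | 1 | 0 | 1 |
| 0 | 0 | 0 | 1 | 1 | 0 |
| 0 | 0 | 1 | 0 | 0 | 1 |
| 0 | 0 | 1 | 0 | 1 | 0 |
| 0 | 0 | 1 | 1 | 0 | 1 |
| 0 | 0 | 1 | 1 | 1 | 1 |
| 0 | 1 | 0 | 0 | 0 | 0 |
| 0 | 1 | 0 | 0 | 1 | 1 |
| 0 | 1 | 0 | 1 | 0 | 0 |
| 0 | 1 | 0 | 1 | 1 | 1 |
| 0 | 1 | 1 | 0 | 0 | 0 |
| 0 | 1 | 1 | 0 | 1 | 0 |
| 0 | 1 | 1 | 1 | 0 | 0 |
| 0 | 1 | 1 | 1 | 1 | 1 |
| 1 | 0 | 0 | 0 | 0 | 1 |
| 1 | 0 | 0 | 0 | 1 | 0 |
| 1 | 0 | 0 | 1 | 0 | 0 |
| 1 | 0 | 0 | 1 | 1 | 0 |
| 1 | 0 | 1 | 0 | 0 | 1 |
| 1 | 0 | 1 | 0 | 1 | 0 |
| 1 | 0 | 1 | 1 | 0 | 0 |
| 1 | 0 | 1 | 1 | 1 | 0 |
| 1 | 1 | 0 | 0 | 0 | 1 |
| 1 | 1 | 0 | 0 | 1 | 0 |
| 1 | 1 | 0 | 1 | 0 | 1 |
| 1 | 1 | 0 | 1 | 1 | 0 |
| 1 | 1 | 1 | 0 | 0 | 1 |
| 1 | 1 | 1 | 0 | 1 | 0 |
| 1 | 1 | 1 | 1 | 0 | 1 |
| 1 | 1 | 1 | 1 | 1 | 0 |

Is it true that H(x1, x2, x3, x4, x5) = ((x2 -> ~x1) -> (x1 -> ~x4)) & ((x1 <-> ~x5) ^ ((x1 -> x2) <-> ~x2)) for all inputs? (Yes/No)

No

Check the formula against H row by row:
  x1=0, x2=0, x3=0, x4=0, x5=0: formula gives 1, H = 1 ✓
  x1=0, x2=0, x3=0, x4=0, x5=1: formula gives 0, H = 0 ✓
  x1=0, x2=0, x3=0, x4=1, x5=0: formula gives 1, H = 1 ✓
  x1=0, x2=0, x3=0, x4=1, x5=1: formula gives 0, H = 0 ✓
  …
  x1=0, x2=0, x3=1, x4=1, x5=1: formula gives 0, but H = 1 ✗
Since they disagree at (0,0,1,1,1), the expression is not a correct formula for H.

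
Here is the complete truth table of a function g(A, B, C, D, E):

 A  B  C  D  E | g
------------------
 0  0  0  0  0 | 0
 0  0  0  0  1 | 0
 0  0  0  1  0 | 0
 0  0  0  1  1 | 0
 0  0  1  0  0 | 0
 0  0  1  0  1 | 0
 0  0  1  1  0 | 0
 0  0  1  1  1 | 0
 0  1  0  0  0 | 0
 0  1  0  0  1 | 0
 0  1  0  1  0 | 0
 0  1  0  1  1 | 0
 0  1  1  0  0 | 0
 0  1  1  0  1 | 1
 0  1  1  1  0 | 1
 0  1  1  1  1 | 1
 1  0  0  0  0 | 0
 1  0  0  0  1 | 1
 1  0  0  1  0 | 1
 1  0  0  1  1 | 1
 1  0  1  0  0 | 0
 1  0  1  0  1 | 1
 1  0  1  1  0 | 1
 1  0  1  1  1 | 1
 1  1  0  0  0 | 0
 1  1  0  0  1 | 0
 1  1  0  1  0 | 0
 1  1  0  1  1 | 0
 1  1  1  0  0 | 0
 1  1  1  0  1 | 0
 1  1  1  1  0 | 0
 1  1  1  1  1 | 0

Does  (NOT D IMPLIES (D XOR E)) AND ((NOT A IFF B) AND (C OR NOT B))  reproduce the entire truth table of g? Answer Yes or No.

Test each input against both g and the formula:
  A=0, B=0, C=0, D=0, E=0: formula gives 0, g = 0 ✓
  A=0, B=0, C=0, D=0, E=1: formula gives 0, g = 0 ✓
  A=0, B=0, C=0, D=1, E=0: formula gives 0, g = 0 ✓
  A=0, B=0, C=0, D=1, E=1: formula gives 0, g = 0 ✓
  …and likewise for the remaining 28 rows.
No disagreement on any input; they are logically equivalent.

Yes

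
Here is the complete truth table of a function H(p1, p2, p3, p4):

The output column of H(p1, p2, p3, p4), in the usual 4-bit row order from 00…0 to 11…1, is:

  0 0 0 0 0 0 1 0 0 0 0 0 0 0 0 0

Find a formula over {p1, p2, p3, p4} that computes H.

Only row (0,1,1,0) gives 1. That row's minterm ¬p1·p2·p3·¬p4 is H directly.

H(p1, p2, p3, p4) = ((~p1 & p2) & p3) & ~p4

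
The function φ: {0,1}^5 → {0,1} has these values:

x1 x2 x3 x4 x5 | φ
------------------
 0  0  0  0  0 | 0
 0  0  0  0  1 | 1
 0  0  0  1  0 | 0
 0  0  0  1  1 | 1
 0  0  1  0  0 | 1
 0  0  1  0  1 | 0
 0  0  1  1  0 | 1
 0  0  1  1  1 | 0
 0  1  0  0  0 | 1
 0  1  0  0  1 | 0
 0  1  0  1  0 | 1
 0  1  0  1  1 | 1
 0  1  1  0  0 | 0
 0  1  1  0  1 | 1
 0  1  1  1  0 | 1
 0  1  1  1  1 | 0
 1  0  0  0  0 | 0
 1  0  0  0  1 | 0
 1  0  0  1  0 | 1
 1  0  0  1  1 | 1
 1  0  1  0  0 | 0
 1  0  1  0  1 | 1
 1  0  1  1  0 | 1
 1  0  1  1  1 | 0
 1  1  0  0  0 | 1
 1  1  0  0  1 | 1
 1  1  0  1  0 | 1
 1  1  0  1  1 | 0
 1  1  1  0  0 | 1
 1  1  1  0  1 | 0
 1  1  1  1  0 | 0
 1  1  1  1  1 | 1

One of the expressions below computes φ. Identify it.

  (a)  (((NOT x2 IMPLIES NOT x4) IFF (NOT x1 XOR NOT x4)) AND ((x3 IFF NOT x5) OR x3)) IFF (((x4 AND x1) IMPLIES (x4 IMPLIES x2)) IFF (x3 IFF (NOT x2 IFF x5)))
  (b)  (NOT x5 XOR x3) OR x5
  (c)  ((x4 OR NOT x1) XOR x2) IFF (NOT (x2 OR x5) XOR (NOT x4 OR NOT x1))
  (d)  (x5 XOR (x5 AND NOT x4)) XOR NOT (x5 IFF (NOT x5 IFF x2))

a

(b): at (0,0,0,0,0) it gives 1, but φ = 0 — eliminated.
(c): at (0,0,1,0,0) it gives 0, but φ = 1 — eliminated.
(d): at (0,0,0,0,1) it gives 0, but φ = 1 — eliminated.
That leaves (a). Evaluating it on every row reproduces the table of φ exactly.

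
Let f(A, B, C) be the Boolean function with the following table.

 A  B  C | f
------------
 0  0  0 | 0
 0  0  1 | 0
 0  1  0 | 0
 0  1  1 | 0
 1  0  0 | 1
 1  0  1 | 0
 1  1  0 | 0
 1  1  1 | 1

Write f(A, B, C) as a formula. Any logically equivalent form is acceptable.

f(A, B, C) = ((A AND NOT B) AND NOT C) OR ((A AND B) AND C)

The 1-rows are (1,0,0), (1,1,1). Each contributes one minterm — A·¬B·¬C; A·B·C — and their disjunction is a sum-of-products form of f.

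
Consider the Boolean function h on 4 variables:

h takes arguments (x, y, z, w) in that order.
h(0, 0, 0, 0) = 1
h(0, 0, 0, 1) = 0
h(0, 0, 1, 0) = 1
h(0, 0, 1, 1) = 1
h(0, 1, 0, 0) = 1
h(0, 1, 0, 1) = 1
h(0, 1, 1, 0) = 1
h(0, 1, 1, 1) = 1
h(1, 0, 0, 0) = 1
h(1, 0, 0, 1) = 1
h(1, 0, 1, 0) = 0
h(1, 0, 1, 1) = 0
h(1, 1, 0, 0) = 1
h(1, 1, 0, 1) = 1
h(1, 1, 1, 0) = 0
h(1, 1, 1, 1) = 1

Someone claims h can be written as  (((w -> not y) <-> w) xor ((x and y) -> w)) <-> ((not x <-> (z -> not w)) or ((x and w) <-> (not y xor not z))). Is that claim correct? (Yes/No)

Yes

Evaluate (((w -> not y) <-> w) xor ((x and y) -> w)) <-> ((not x <-> (z -> not w)) or ((x and w) <-> (not y xor not z))) on each row and compare to h:
  x=0, y=0, z=0, w=0: formula gives 1, h = 1 ✓
  x=0, y=0, z=0, w=1: formula gives 0, h = 0 ✓
  x=0, y=0, z=1, w=0: formula gives 1, h = 1 ✓
  x=0, y=0, z=1, w=1: formula gives 1, h = 1 ✓
  … (the remaining 12 rows also agree.)
All 16 rows match — the expression computes h exactly.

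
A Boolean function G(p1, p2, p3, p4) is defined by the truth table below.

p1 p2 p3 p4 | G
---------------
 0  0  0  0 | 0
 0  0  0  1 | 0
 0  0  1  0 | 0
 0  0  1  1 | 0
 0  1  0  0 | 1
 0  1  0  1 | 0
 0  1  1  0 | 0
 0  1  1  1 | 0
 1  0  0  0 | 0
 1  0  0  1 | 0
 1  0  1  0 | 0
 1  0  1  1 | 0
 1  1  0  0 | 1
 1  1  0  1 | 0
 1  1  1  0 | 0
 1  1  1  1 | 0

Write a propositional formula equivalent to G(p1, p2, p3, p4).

The 1-rows are (0,1,0,0), (1,1,0,0). Each contributes one minterm — ¬p1·p2·¬p3·¬p4; p1·p2·¬p3·¬p4 — and their disjunction is a sum-of-products form of G.

G(p1, p2, p3, p4) = (((~p1 & p2) & ~p3) & ~p4) | (((p1 & p2) & ~p3) & ~p4)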